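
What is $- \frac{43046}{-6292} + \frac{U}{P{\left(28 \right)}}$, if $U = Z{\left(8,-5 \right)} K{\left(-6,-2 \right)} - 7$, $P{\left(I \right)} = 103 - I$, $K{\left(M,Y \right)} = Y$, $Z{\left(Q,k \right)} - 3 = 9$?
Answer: $\frac{1516699}{235950} \approx 6.4281$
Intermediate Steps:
$Z{\left(Q,k \right)} = 12$ ($Z{\left(Q,k \right)} = 3 + 9 = 12$)
$U = -31$ ($U = 12 \left(-2\right) - 7 = -24 - 7 = -31$)
$- \frac{43046}{-6292} + \frac{U}{P{\left(28 \right)}} = - \frac{43046}{-6292} - \frac{31}{103 - 28} = \left(-43046\right) \left(- \frac{1}{6292}\right) - \frac{31}{103 - 28} = \frac{21523}{3146} - \frac{31}{75} = \frac{1516699}{235950}$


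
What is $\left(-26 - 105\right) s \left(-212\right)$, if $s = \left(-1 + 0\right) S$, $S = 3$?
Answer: $-83316$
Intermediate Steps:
$s = -3$ ($s = \left(-1 + 0\right) 3 = \left(-1\right) 3 = -3$)
$\left(-26 - 105\right) s \left(-212\right) = \left(-26 - 105\right) \left(-3\right) \left(-212\right) = \left(-131\right) \left(-3\right) \left(-212\right) = 393 \left(-212\right) = -83316$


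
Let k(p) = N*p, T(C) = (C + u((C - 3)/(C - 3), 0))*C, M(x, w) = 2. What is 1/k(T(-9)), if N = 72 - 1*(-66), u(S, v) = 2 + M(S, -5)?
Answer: 1/6210 ≈ 0.00016103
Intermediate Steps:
u(S, v) = 4 (u(S, v) = 2 + 2 = 4)
N = 138 (N = 72 + 66 = 138)
T(C) = C*(4 + C) (T(C) = (C + 4)*C = (4 + C)*C = C*(4 + C))
k(p) = 138*p
1/k(T(-9)) = 1/(138*(-9*(4 - 9))) = 1/(138*(-9*(-5))) = 1/(138*45) = 1/6210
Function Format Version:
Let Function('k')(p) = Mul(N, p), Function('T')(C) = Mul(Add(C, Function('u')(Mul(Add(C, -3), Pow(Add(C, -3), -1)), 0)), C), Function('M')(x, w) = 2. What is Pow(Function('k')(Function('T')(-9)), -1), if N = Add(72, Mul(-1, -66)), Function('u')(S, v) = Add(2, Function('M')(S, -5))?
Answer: Rational(1, 6210) ≈ 0.00016103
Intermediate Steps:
Function('u')(S, v) = 4 (Function('u')(S, v) = Add(2, 2) = 4)
N = 138 (N = Add(72, 66) = 138)
Function('T')(C) = Mul(C, Add(4, C)) (Function('T')(C) = Mul(Add(C, 4), C) = Mul(Add(4, C), C) = Mul(C, Add(4, C)))
Function('k')(p) = Mul(138, p)
Pow(Function('k')(Function('T')(-9)), -1) = Pow(Mul(138, Mul(-9, Add(4, -9))), -1) = Pow(Mul(138, Mul(-9, -5)), -1) = Pow(Mul(138, 45), -1) = Pow(6210, -1) = Rational(1, 6210)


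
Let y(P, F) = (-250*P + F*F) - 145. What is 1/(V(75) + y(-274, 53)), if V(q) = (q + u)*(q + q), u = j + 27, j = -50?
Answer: 1/78964 ≈ 1.2664e-5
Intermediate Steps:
u = -23 (u = -50 + 27 = -23)
y(P, F) = -145 + F² - 250*P (y(P, F) = (-250*P + F²) - 145 = (F² - 250*P) - 145 = -145 + F² - 250*P)
V(q) = 2*q*(-23 + q) (V(q) = (q - 23)*(q + q) = (-23 + q)*(2*q) = 2*q*(-23 + q))
1/(V(75) + y(-274, 53)) = 1/(2*75*(-23 + 75) + (-145 + 53² - 250*(-274))) = 1/(2*75*52 + (-145 + 2809 + 68500)) = 1/(7800 + 71164) = 1/78964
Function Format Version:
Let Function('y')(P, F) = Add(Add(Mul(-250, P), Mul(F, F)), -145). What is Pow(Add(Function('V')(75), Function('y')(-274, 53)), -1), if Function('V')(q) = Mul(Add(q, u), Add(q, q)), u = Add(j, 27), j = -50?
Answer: Rational(1, 78964) ≈ 1.2664e-5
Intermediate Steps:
u = -23 (u = Add(-50, 27) = -23)
Function('y')(P, F) = Add(-145, Pow(F, 2), Mul(-250, P)) (Function('y')(P, F) = Add(Add(Mul(-250, P), Pow(F, 2)), -145) = Add(Add(Pow(F, 2), Mul(-250, P)), -145) = Add(-145, Pow(F, 2), Mul(-250, P)))
Function('V')(q) = Mul(2, q, Add(-23, q)) (Function('V')(q) = Mul(Add(q, -23), Add(q, q)) = Mul(Add(-23, q), Mul(2, q)) = Mul(2, q, Add(-23, q)))
Pow(Add(Function('V')(75), Function('y')(-274, 53)), -1) = Pow(Add(Mul(2, 75, Add(-23, 75)), Add(-145, Pow(53, 2), Mul(-250, -274))), -1) = Pow(Add(Mul(2, 75, 52), Add(-145, 2809, 68500)), -1) = Pow(Add(7800, 71164), -1) = Pow(78964, -1) = Rational(1, 78964)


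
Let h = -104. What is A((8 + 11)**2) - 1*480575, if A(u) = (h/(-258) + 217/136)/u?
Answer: -3043665980735/6333384 ≈ -4.8058e+5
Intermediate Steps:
A(u) = 35065/(17544*u) (A(u) = (-104/(-258) + 217/136)/u = (-104*(-1/258) + 217*(1/136))/u = (52/129 + 217/136)/u = 35065/(17544*u))
A((8 + 11)**2) - 1*480575 = 35065/(17544*((8 + 11)**2)) - 1*480575 = 35065/(17544*(19**2)) - 480575 = (35065/17544)/361 - 480575 = (35065/17544)*(1/361) - 480575 = 35065/6333384 - 480575 = -3043665980735/6333384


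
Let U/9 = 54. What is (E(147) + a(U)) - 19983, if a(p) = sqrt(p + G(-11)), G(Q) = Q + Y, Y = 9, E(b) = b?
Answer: -19814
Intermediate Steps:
U = 486 (U = 9*54 = 486)
G(Q) = 9 + Q (G(Q) = Q + 9 = 9 + Q)
a(p) = sqrt(-2 + p) (a(p) = sqrt(p + (9 - 11)) = sqrt(p - 2) = sqrt(-2 + p))
(E(147) + a(U)) - 19983 = (147 + sqrt(-2 + 486)) - 19983 = (147 + sqrt(484)) - 19983 = (147 + 22) - 19983 = 169 - 19983 = -19814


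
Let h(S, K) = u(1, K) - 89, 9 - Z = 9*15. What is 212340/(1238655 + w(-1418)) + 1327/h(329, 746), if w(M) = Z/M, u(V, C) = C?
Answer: 210715117031/96163607151 ≈ 2.1912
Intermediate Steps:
Z = -126 (Z = 9 - 9*15 = 9 - 1*135 = 9 - 135 = -126)
w(M) = -126/M
h(S, K) = -89 + K (h(S, K) = K - 89 = -89 + K)
212340/(1238655 + w(-1418)) + 1327/h(329, 746) = 212340/(1238655 - 126/(-1418)) + 1327/(-89 + 746) = 212340/(1238655 - 126*(-1/1418)) + 1327/657 = 212340/(1238655 + 63/709) + 1327*(1/657) = 212340/(878206458/709) + 1327/657 = 212340*(709/878206458) + 1327/657 = 25091510/146367743 + 1327/657 = 210715117031/96163607151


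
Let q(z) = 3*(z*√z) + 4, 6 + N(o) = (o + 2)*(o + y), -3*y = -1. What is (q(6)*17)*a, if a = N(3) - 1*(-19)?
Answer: 6052/3 + 9078*√6 ≈ 24254.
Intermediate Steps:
y = ⅓ (y = -⅓*(-1) = ⅓ ≈ 0.33333)
N(o) = -6 + (2 + o)*(⅓ + o) (N(o) = -6 + (o + 2)*(o + ⅓) = -6 + (2 + o)*(⅓ + o))
a = 89/3 (a = (-16/3 + 3² + (7/3)*3) - 1*(-19) = (-16/3 + 9 + 7) + 19 = 32/3 + 19 = 89/3 ≈ 29.667)
q(z) = 4 + 3*z^(3/2) (q(z) = 3*z^(3/2) + 4 = 4 + 3*z^(3/2))
(q(6)*17)*a = ((4 + 3*6^(3/2))*17)*(89/3) = ((4 + 3*(6*√6))*17)*(89/3) = ((4 + 18*√6)*17)*(89/3) = (68 + 306*√6)*(89/3) = 6052/3 + 9078*√6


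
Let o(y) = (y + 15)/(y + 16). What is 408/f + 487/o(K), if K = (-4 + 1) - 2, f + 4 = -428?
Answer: 24064/45 ≈ 534.76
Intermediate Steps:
f = -432 (f = -4 - 428 = -432)
K = -5 (K = -3 - 2 = -5)
o(y) = (15 + y)/(16 + y)
408/f + 487/o(K) = 408/(-432) + 487/(((15 - 5)/(16 - 5))) = 408*(-1/432) + 487/((10/11)) = -17/18 + 487/(((1/11)*10)) = -17/18 + 487/(10/11) = -17/18 + 487*(11/10) = -17/18 + 5357/10 = 24064/45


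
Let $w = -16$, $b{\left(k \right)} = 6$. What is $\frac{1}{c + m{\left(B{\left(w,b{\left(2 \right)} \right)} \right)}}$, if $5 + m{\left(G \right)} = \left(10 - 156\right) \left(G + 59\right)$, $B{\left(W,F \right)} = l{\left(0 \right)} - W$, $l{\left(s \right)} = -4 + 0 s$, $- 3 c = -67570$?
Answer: $\frac{3}{36457} \approx 8.2289 \cdot 10^{-5}$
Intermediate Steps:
$c = \frac{67570}{3}$ ($c = \left(- \frac{1}{3}\right) \left(-67570\right) = \frac{67570}{3} \approx 22523.0$)
$l{\left(s \right)} = -4$ ($l{\left(s \right)} = -4 + 0 = -4$)
$B{\left(W,F \right)} = -4 - W$
$m{\left(G \right)} = -8619 - 146 G$ ($m{\left(G \right)} = -5 + \left(10 - 156\right) \left(G + 59\right) = -5 - 146 \left(59 + G\right) = -5 - \left(8614 + 146 G\right) = -8619 - 146 G$)
$\frac{1}{c + m{\left(B{\left(w,b{\left(2 \right)} \right)} \right)}} = \frac{1}{\frac{67570}{3} - \left(8619 + 146 \left(-4 - -16\right)\right)} = \frac{1}{\frac{67570}{3} - \left(8619 + 146 \left(-4 + 16\right)\right)} = \frac{1}{\frac{67570}{3} - 10371} = \frac{1}{\frac{36457}{3}} = \frac{3}{36457}$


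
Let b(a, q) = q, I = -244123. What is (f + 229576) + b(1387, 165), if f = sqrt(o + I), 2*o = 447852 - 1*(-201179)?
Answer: 229741 + 9*sqrt(3970)/2 ≈ 2.3002e+5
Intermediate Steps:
o = 649031/2 (o = (447852 - 1*(-201179))/2 = (447852 + 201179)/2 = (1/2)*649031 = 649031/2 ≈ 3.2452e+5)
f = 9*sqrt(3970)/2 (f = sqrt(649031/2 - 244123) = sqrt(160785/2) = 9*sqrt(3970)/2 ≈ 283.54)
(f + 229576) + b(1387, 165) = (9*sqrt(3970)/2 + 229576) + 165 = (229576 + 9*sqrt(3970)/2) + 165 = 229741 + 9*sqrt(3970)/2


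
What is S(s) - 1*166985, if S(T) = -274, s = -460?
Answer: -167259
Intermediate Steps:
S(s) - 1*166985 = -274 - 1*166985 = -274 - 166985 = -167259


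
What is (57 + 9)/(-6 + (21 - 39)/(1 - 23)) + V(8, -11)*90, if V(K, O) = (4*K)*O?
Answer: -602162/19 ≈ -31693.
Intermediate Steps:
V(K, O) = 4*K*O
(57 + 9)/(-6 + (21 - 39)/(1 - 23)) + V(8, -11)*90 = (57 + 9)/(-6 + (21 - 39)/(1 - 23)) + (4*8*(-11))*90 = 66/(-6 - 18/(-22)) - 352*90 = 66/(-6 - 18*(-1/22)) - 31680 = 66/(-6 + 9/11) - 31680 = 66/(-57/11) - 31680 = 66*(-11/57) - 31680 = -242/19 - 31680 = -602162/19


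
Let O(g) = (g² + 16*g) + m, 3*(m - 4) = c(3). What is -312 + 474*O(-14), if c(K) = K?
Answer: -11214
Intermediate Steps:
m = 5 (m = 4 + (⅓)*3 = 4 + 1 = 5)
O(g) = 5 + g² + 16*g (O(g) = (g² + 16*g) + 5 = 5 + g² + 16*g)
-312 + 474*O(-14) = -312 + 474*(5 + (-14)² + 16*(-14)) = -312 + 474*(5 + 196 - 224) = -312 + 474*(-23) = -312 - 10902 = -11214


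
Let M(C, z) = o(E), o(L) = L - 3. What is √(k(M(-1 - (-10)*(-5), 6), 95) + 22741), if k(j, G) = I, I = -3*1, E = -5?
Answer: √22738 ≈ 150.79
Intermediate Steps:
o(L) = -3 + L
M(C, z) = -8 (M(C, z) = -3 - 5 = -8)
I = -3
k(j, G) = -3
√(k(M(-1 - (-10)*(-5), 6), 95) + 22741) = √(-3 + 22741) = √22738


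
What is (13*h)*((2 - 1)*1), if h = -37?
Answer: -481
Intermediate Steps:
(13*h)*((2 - 1)*1) = (13*(-37))*((2 - 1)*1) = -481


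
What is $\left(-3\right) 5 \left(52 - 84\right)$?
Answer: $480$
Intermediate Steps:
$\left(-3\right) 5 \left(52 - 84\right) = - 15 \left(52 - 84\right) = \left(-15\right) \left(-32\right) = 480$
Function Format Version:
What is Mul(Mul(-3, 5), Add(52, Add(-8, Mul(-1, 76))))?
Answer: 480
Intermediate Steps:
Mul(Mul(-3, 5), Add(52, Add(-8, Mul(-1, 76)))) = Mul(-15, Add(52, Add(-8, -76))) = Mul(-15, Add(52, -84)) = Mul(-15, -32) = 480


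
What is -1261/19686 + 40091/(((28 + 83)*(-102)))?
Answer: -3938767/1092573 ≈ -3.6050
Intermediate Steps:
-1261/19686 + 40091/(((28 + 83)*(-102))) = -1261*1/19686 + 40091/((111*(-102))) = -1261/19686 + 40091/(-11322) = -1261/19686 + 40091*(-1/11322) = -1261/19686 - 40091/11322 = -3938767/1092573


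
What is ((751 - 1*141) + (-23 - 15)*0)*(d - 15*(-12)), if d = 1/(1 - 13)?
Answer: 658495/6 ≈ 1.0975e+5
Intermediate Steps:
d = -1/12 (d = 1/(-12) = -1/12 ≈ -0.083333)
((751 - 1*141) + (-23 - 15)*0)*(d - 15*(-12)) = ((751 - 1*141) + (-23 - 15)*0)*(-1/12 - 15*(-12)) = ((751 - 141) - 38*0)*(-1/12 + 180) = (610 + 0)*(2159/12) = 610*(2159/12) = 658495/6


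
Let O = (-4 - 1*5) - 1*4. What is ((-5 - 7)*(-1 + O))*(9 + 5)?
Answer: 2352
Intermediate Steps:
O = -13 (O = (-4 - 5) - 4 = -9 - 4 = -13)
((-5 - 7)*(-1 + O))*(9 + 5) = ((-5 - 7)*(-1 - 13))*(9 + 5) = -12*(-14)*14 = 168*14 = 2352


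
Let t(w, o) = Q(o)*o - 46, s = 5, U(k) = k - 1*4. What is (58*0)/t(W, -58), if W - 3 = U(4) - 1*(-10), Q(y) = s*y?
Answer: 0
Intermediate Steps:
U(k) = -4 + k (U(k) = k - 4 = -4 + k)
Q(y) = 5*y
W = 13 (W = 3 + ((-4 + 4) - 1*(-10)) = 3 + (0 + 10) = 3 + 10 = 13)
t(w, o) = -46 + 5*o² (t(w, o) = (5*o)*o - 46 = 5*o² - 46 = -46 + 5*o²)
(58*0)/t(W, -58) = (58*0)/(-46 + 5*(-58)²) = 0/(-46 + 5*3364) = 0/(-46 + 16820) = 0/16774 = 0*(1/16774) = 0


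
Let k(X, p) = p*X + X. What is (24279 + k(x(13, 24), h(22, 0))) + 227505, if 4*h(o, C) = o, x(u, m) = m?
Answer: 251940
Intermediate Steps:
h(o, C) = o/4
k(X, p) = X + X*p (k(X, p) = X*p + X = X + X*p)
(24279 + k(x(13, 24), h(22, 0))) + 227505 = (24279 + 24*(1 + (¼)*22)) + 227505 = (24279 + 24*(1 + 11/2)) + 227505 = (24279 + 24*(13/2)) + 227505 = (24279 + 156) + 227505 = 24435 + 227505 = 251940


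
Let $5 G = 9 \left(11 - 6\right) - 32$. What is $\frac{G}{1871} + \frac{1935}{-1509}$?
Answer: $- \frac{6027436}{4705565} \approx -1.2809$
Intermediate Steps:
$G = \frac{13}{5}$ ($G = \frac{9 \left(11 - 6\right) - 32}{5} = \frac{9 \cdot 5 - 32}{5} = \frac{45 - 32}{5} = \frac{1}{5} \cdot 13 = \frac{13}{5} \approx 2.6$)
$\frac{G}{1871} + \frac{1935}{-1509} = \frac{13}{5 \cdot 1871} + \frac{1935}{-1509} = \frac{13}{5} \cdot \frac{1}{1871} + 1935 \left(- \frac{1}{1509}\right) = \frac{13}{9355} - \frac{645}{503} = - \frac{6027436}{4705565}$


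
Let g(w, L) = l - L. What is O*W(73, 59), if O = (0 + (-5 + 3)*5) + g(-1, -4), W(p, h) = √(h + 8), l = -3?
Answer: -9*√67 ≈ -73.668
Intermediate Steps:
W(p, h) = √(8 + h)
g(w, L) = -3 - L
O = -9 (O = (0 + (-5 + 3)*5) + (-3 - 1*(-4)) = (0 - 2*5) + (-3 + 4) = (0 - 10) + 1 = -10 + 1 = -9)
O*W(73, 59) = -9*√(8 + 59) = -9*√67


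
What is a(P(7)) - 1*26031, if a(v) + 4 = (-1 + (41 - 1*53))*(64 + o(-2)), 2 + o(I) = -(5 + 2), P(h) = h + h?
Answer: -26750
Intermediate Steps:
P(h) = 2*h
o(I) = -9 (o(I) = -2 - (5 + 2) = -2 - 1*7 = -2 - 7 = -9)
a(v) = -719 (a(v) = -4 + (-1 + (41 - 1*53))*(64 - 9) = -4 + (-1 + (41 - 53))*55 = -4 + (-1 - 12)*55 = -4 - 13*55 = -4 - 715 = -719)
a(P(7)) - 1*26031 = -719 - 1*26031 = -719 - 26031 = -26750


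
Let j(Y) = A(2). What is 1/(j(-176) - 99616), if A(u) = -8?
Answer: -1/99624 ≈ -1.0038e-5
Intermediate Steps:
j(Y) = -8
1/(j(-176) - 99616) = 1/(-8 - 99616) = 1/(-99624) = -1/99624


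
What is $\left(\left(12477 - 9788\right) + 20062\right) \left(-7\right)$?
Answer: $-159257$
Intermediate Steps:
$\left(\left(12477 - 9788\right) + 20062\right) \left(-7\right) = \left(2689 + 20062\right) \left(-7\right) = 22751 \left(-7\right) = -159257$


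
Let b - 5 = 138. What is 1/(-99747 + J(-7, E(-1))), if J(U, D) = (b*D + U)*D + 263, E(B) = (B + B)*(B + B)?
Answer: -1/97224 ≈ -1.0286e-5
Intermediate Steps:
b = 143 (b = 5 + 138 = 143)
E(B) = 4*B**2 (E(B) = (2*B)*(2*B) = 4*B**2)
J(U, D) = 263 + D*(U + 143*D) (J(U, D) = (143*D + U)*D + 263 = (U + 143*D)*D + 263 = D*(U + 143*D) + 263 = 263 + D*(U + 143*D))
1/(-99747 + J(-7, E(-1))) = 1/(-99747 + (263 + 143*(4*(-1)**2)**2 + (4*(-1)**2)*(-7))) = 1/(-99747 + (263 + 143*(4*1)**2 + (4*1)*(-7))) = 1/(-99747 + (263 + 143*4**2 + 4*(-7))) = 1/(-99747 + (263 + 143*16 - 28)) = 1/(-99747 + (263 + 2288 - 28)) = 1/(-99747 + 2523) = 1/(-97224) = -1/97224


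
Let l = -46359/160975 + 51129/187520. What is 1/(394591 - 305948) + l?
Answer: -8197853030783/535156086915200 ≈ -0.015319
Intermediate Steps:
l = -92549781/6037206400 (l = -46359*1/160975 + 51129*(1/187520) = -46359/160975 + 51129/187520 = -92549781/6037206400 ≈ -0.015330)
1/(394591 - 305948) + l = 1/(394591 - 305948) - 92549781/6037206400 = 1/88643 - 92549781/6037206400 = -8197853030783/535156086915200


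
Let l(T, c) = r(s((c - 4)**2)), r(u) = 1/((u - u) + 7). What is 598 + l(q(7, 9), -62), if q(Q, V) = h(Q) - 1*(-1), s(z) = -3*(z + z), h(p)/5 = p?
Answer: 4187/7 ≈ 598.14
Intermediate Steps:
h(p) = 5*p
s(z) = -6*z
r(u) = 1/7 (r(u) = 1/(0 + 7) = 1/7)
q(Q, V) = 1 + 5*Q (q(Q, V) = 5*Q - 1*(-1) = 5*Q + 1 = 1 + 5*Q)
l(T, c) = 1/7
598 + l(q(7, 9), -62) = 598 + 1/7 = 4187/7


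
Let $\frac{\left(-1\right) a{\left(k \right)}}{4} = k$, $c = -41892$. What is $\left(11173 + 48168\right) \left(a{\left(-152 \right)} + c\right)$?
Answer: $-2449833844$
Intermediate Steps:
$a{\left(k \right)} = - 4 k$
$\left(11173 + 48168\right) \left(a{\left(-152 \right)} + c\right) = \left(11173 + 48168\right) \left(\left(-4\right) \left(-152\right) - 41892\right) = 59341 \left(608 - 41892\right) = 59341 \left(-41284\right) = -2449833844$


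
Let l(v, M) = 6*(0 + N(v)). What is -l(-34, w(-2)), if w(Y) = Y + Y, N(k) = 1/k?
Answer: 3/17 ≈ 0.17647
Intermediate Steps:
w(Y) = 2*Y
l(v, M) = 6/v (l(v, M) = 6*(0 + 1/v) = 6/v)
-l(-34, w(-2)) = -6/(-34) = -6*(-1)/34 = -1*(-3/17) = 3/17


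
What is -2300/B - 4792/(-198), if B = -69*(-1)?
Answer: -904/99 ≈ -9.1313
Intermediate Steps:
B = 69
-2300/B - 4792/(-198) = -2300/69 - 4792/(-198) = -2300*1/69 - 4792*(-1/198) = -100/3 + 2396/99 = -904/99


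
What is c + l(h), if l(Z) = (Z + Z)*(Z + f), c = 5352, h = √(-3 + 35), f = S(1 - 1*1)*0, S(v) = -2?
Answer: 5416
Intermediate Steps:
f = 0 (f = -2*0 = 0)
h = 4*√2 (h = √32 = 4*√2 ≈ 5.6569)
l(Z) = 2*Z² (l(Z) = (Z + Z)*(Z + 0) = (2*Z)*Z = 2*Z²)
c + l(h) = 5352 + 2*(4*√2)² = 5352 + 2*32 = 5352 + 64 = 5416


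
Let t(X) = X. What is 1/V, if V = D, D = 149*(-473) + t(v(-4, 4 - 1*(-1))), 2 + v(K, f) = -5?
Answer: -1/70484 ≈ -1.4188e-5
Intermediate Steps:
v(K, f) = -7 (v(K, f) = -2 - 5 = -7)
D = -70484 (D = 149*(-473) - 7 = -70477 - 7 = -70484)
V = -70484
1/V = 1/(-70484) = -1/70484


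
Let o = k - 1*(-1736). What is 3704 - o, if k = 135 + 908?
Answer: 925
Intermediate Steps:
k = 1043
o = 2779 (o = 1043 - 1*(-1736) = 1043 + 1736 = 2779)
3704 - o = 3704 - 1*2779 = 3704 - 2779 = 925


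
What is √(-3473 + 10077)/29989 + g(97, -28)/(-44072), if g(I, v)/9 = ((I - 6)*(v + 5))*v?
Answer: -18837/1574 + 2*√1651/29989 ≈ -11.965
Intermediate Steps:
g(I, v) = 9*v*(-6 + I)*(5 + v) (g(I, v) = 9*(((I - 6)*(v + 5))*v) = 9*(((-6 + I)*(5 + v))*v) = 9*(v*(-6 + I)*(5 + v)) = 9*v*(-6 + I)*(5 + v))
√(-3473 + 10077)/29989 + g(97, -28)/(-44072) = √(-3473 + 10077)/29989 + (9*(-28)*(-30 - 6*(-28) + 5*97 + 97*(-28)))/(-44072) = √6604*(1/29989) + (9*(-28)*(-30 + 168 + 485 - 2716))*(-1/44072) = (2*√1651)*(1/29989) + (9*(-28)*(-2093))*(-1/44072) = 2*√1651/29989 + 527436*(-1/44072) = 2*√1651/29989 - 18837/1574 = -18837/1574 + 2*√1651/29989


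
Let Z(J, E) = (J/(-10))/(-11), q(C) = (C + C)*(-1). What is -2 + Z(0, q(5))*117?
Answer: -2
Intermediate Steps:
q(C) = -2*C (q(C) = (2*C)*(-1) = -2*C)
Z(J, E) = J/110 (Z(J, E) = (J*(-⅒))*(-1/11) = -J/10*(-1/11) = J/110)
-2 + Z(0, q(5))*117 = -2 + ((1/110)*0)*117 = -2 + 0*117 = -2 + 0 = -2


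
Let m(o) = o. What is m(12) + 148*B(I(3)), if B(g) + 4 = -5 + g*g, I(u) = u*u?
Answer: 10668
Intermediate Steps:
I(u) = u²
B(g) = -9 + g² (B(g) = -4 + (-5 + g*g) = -4 + (-5 + g²) = -9 + g²)
m(12) + 148*B(I(3)) = 12 + 148*(-9 + (3²)²) = 12 + 148*(-9 + 9²) = 12 + 148*(-9 + 81) = 12 + 148*72 = 12 + 10656 = 10668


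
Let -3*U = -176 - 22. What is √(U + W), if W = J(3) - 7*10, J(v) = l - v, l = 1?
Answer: I*√6 ≈ 2.4495*I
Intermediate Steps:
J(v) = 1 - v
U = 66 (U = -(-176 - 22)/3 = -⅓*(-198) = 66)
W = -72 (W = (1 - 1*3) - 7*10 = (1 - 3) - 70 = -2 - 70 = -72)
√(U + W) = √(66 - 72) = √(-6) = I*√6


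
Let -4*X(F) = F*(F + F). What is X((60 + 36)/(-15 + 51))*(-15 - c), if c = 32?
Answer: 1504/9 ≈ 167.11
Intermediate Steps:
X(F) = -F²/2 (X(F) = -F*(F + F)/4 = -F*2*F/4 = -F²/2)
X((60 + 36)/(-15 + 51))*(-15 - c) = (-(60 + 36)²/(-15 + 51)²/2)*(-15 - 1*32) = (-(96/36)²/2)*(-15 - 32) = -(96*(1/36))²/2*(-47) = -(8/3)²/2*(-47) = -½*64/9*(-47) = -32/9*(-47) = 1504/9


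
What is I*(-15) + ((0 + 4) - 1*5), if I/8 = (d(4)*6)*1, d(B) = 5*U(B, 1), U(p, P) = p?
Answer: -14401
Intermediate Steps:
d(B) = 5*B
I = 960 (I = 8*(((5*4)*6)*1) = 8*((20*6)*1) = 8*(120*1) = 8*120 = 960)
I*(-15) + ((0 + 4) - 1*5) = 960*(-15) + ((0 + 4) - 1*5) = -14400 + (4 - 5) = -14400 - 1 = -14401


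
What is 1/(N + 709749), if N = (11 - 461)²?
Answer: 1/912249 ≈ 1.0962e-6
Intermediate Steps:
N = 202500 (N = (-450)² = 202500)
1/(N + 709749) = 1/(202500 + 709749) = 1/912249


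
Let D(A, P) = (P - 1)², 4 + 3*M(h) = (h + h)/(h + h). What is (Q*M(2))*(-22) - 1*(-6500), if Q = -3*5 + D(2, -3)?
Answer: 6522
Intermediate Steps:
M(h) = -1 (M(h) = -4/3 + ((h + h)/(h + h))/3 = -4/3 + ((2*h)/((2*h)))/3 = -4/3 + ((2*h)*(1/(2*h)))/3 = -4/3 + (⅓)*1 = -4/3 + ⅓ = -1)
D(A, P) = (-1 + P)²
Q = 1 (Q = -3*5 + (-1 - 3)² = -15 + (-4)² = -15 + 16 = 1)
(Q*M(2))*(-22) - 1*(-6500) = (1*(-1))*(-22) - 1*(-6500) = -1*(-22) + 6500 = 22 + 6500 = 6522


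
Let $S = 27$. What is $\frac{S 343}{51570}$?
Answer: $\frac{343}{1910} \approx 0.17958$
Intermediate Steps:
$\frac{S 343}{51570} = \frac{27 \cdot 343}{51570} = 9261 \cdot \frac{1}{51570} = \frac{343}{1910}$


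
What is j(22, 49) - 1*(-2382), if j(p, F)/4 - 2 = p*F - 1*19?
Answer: 6626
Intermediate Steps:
j(p, F) = -68 + 4*F*p (j(p, F) = 8 + 4*(p*F - 1*19) = 8 + 4*(F*p - 19) = 8 + 4*(-19 + F*p) = 8 + (-76 + 4*F*p) = -68 + 4*F*p)
j(22, 49) - 1*(-2382) = (-68 + 4*49*22) - 1*(-2382) = (-68 + 4312) + 2382 = 4244 + 2382 = 6626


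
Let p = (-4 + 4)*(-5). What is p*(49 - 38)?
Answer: 0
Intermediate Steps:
p = 0 (p = 0*(-5) = 0)
p*(49 - 38) = 0*(49 - 38) = 0*11 = 0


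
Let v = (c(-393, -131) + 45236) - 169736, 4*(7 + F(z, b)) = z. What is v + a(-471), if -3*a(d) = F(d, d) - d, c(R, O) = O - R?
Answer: -1492241/12 ≈ -1.2435e+5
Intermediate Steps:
F(z, b) = -7 + z/4
v = -124238 (v = ((-131 - 1*(-393)) + 45236) - 169736 = ((-131 + 393) + 45236) - 169736 = (262 + 45236) - 169736 = 45498 - 169736 = -124238)
a(d) = 7/3 + d/4 (a(d) = -((-7 + d/4) - d)/3 = -(-7 - 3*d/4)/3 = 7/3 + d/4)
v + a(-471) = -124238 + (7/3 + (¼)*(-471)) = -124238 + (7/3 - 471/4) = -124238 - 1385/12 = -1492241/12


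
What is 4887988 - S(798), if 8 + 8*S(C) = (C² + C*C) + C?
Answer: 18914753/4 ≈ 4.7287e+6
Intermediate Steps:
S(C) = -1 + C²/4 + C/8 (S(C) = -1 + ((C² + C*C) + C)/8 = -1 + ((C² + C²) + C)/8 = -1 + (2*C² + C)/8 = -1 + (C + 2*C²)/8 = -1 + (C²/4 + C/8) = -1 + C²/4 + C/8)
4887988 - S(798) = 4887988 - (-1 + (¼)*798² + (⅛)*798) = 4887988 - (-1 + (¼)*636804 + 399/4) = 4887988 - (-1 + 159201 + 399/4) = 4887988 - 1*637199/4 = 4887988 - 637199/4 = 18914753/4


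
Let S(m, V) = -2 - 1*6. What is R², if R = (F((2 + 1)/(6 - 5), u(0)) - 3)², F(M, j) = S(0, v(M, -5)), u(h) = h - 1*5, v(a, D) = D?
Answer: 14641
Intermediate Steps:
u(h) = -5 + h (u(h) = h - 5 = -5 + h)
S(m, V) = -8 (S(m, V) = -2 - 6 = -8)
F(M, j) = -8
R = 121 (R = (-8 - 3)² = (-11)² = 121)
R² = 121² = 14641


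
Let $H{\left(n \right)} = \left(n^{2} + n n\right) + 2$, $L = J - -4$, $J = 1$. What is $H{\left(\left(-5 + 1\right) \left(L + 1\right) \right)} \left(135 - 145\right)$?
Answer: $-11540$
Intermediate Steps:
$L = 5$ ($L = 1 - -4 = 1 + 4 = 5$)
$H{\left(n \right)} = 2 + 2 n^{2}$ ($H{\left(n \right)} = \left(n^{2} + n^{2}\right) + 2 = 2 n^{2} + 2 = 2 + 2 n^{2}$)
$H{\left(\left(-5 + 1\right) \left(L + 1\right) \right)} \left(135 - 145\right) = \left(2 + 2 \left(\left(-5 + 1\right) \left(5 + 1\right)\right)^{2}\right) \left(135 - 145\right) = \left(2 + 2 \left(\left(-4\right) 6\right)^{2}\right) \left(-10\right) = \left(2 + 2 \left(-24\right)^{2}\right) \left(-10\right) = \left(2 + 2 \cdot 576\right) \left(-10\right) = \left(2 + 1152\right) \left(-10\right) = 1154 \left(-10\right) = -11540$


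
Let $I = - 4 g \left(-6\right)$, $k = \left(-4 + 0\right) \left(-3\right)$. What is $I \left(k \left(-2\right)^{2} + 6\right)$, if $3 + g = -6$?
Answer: $-11664$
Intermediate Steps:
$k = 12$ ($k = \left(-4\right) \left(-3\right) = 12$)
$g = -9$ ($g = -3 - 6 = -9$)
$I = -216$ ($I = \left(-4\right) \left(-9\right) \left(-6\right) = 36 \left(-6\right) = -216$)
$I \left(k \left(-2\right)^{2} + 6\right) = - 216 \left(12 \left(-2\right)^{2} + 6\right) = - 216 \left(12 \cdot 4 + 6\right) = - 216 \left(48 + 6\right) = \left(-216\right) 54 = -11664$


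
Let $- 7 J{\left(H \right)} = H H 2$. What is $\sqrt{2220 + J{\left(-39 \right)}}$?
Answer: $\frac{\sqrt{87486}}{7} \approx 42.254$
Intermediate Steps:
$J{\left(H \right)} = - \frac{2 H^{2}}{7}$ ($J{\left(H \right)} = - \frac{H H 2}{7} = - \frac{H^{2} \cdot 2}{7} = - \frac{2 H^{2}}{7}$)
$\sqrt{2220 + J{\left(-39 \right)}} = \sqrt{2220 - \frac{2 \left(-39\right)^{2}}{7}} = \sqrt{2220 - \frac{3042}{7}} = \sqrt{\frac{12498}{7}} = \frac{\sqrt{87486}}{7}$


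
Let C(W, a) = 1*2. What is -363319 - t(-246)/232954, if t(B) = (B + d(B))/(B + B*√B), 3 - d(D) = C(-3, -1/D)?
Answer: (-363319*√246 + 20820607124441*I/57306684)/(√246 - I) ≈ -3.6332e+5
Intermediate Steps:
C(W, a) = 2
d(D) = 1 (d(D) = 3 - 1*2 = 3 - 2 = 1)
t(B) = (1 + B)/(B + B^(3/2)) (t(B) = (B + 1)/(B + B*√B) = (1 + B)/(B + B^(3/2)))
-363319 - t(-246)/232954 = -363319 - (1 - 246)/(-246 + (-246)^(3/2))/232954 = -363319 - -245/(-246 - 246*I*√246)/232954 = -363319 - (-245/(-246 - 246*I*√246))/232954 = -363319 - (-245)/(232954*(-246 - 246*I*√246)) = -363319 + 245/(232954*(-246 - 246*I*√246))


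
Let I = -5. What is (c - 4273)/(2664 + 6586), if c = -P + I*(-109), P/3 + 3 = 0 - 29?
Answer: -1816/4625 ≈ -0.39265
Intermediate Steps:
P = -96 (P = -9 + 3*(0 - 29) = -9 + 3*(-29) = -9 - 87 = -96)
c = 641 (c = -1*(-96) - 5*(-109) = 96 + 545 = 641)
(c - 4273)/(2664 + 6586) = (641 - 4273)/(2664 + 6586) = -3632/9250 = -3632*1/9250 = -1816/4625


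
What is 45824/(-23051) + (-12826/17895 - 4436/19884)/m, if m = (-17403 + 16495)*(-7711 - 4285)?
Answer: -4933422125043844899/2481675726006785840 ≈ -1.9879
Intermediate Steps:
m = 10892368 (m = -908*(-11996) = 10892368)
45824/(-23051) + (-12826/17895 - 4436/19884)/m = 45824/(-23051) + (-12826/17895 - 4436/19884)/10892368 = 45824*(-1/23051) + (-12826*1/17895 - 4436*1/19884)*(1/10892368) = -45824/23051 + (-12826/17895 - 1109/4971)*(1/10892368) = -45824/23051 - 9289289/9884005*1/10892368 = -45824/23051 - 9289289/107660219773840 = -4933422125043844899/2481675726006785840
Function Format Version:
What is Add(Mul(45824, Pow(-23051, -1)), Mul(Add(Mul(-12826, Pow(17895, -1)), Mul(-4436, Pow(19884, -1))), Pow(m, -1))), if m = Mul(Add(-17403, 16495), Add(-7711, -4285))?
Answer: Rational(-4933422125043844899, 2481675726006785840) ≈ -1.9879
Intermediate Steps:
m = 10892368 (m = Mul(-908, -11996) = 10892368)
Add(Mul(45824, Pow(-23051, -1)), Mul(Add(Mul(-12826, Pow(17895, -1)), Mul(-4436, Pow(19884, -1))), Pow(m, -1))) = Add(Mul(45824, Pow(-23051, -1)), Mul(Add(Mul(-12826, Pow(17895, -1)), Mul(-4436, Pow(19884, -1))), Pow(10892368, -1))) = Add(Mul(45824, Rational(-1, 23051)), Mul(Add(Mul(-12826, Rational(1, 17895)), Mul(-4436, Rational(1, 19884))), Rational(1, 10892368))) = Add(Rational(-45824, 23051), Mul(Add(Rational(-12826, 17895), Rational(-1109, 4971)), Rational(1, 10892368))) = Add(Rational(-45824, 23051), Mul(Rational(-9289289, 9884005), Rational(1, 10892368))) = Add(Rational(-45824, 23051), Rational(-9289289, 107660219773840)) = Rational(-4933422125043844899, 2481675726006785840)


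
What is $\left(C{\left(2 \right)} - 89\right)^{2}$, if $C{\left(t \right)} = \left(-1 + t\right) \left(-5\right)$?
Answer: $8836$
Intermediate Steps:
$C{\left(t \right)} = 5 - 5 t$
$\left(C{\left(2 \right)} - 89\right)^{2} = \left(\left(5 - 10\right) - 89\right)^{2} = \left(-5 - 89\right)^{2} = \left(-94\right)^{2} = 8836$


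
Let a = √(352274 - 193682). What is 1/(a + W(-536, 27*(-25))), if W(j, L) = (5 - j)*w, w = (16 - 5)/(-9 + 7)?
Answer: -11902/34780033 - 32*√2478/34780033 ≈ -0.00038801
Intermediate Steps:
a = 8*√2478 (a = √158592 = 8*√2478 ≈ 398.24)
w = -11/2 (w = 11/(-2) = 11*(-½) = -11/2 ≈ -5.5000)
W(j, L) = -55/2 + 11*j/2 (W(j, L) = (5 - j)*(-11/2) = -55/2 + 11*j/2)
1/(a + W(-536, 27*(-25))) = 1/(8*√2478 + (-55/2 + (11/2)*(-536))) = 1/(8*√2478 + (-55/2 - 2948)) = 1/(8*√2478 - 5951/2) = 1/(-5951/2 + 8*√2478)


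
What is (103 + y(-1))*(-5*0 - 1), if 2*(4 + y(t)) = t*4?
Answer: -97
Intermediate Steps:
y(t) = -4 + 2*t (y(t) = -4 + (t*4)/2 = -4 + (4*t)/2 = -4 + 2*t)
(103 + y(-1))*(-5*0 - 1) = (103 + (-4 + 2*(-1)))*(-5*0 - 1) = (103 + (-4 - 2))*(0 - 1) = (103 - 6)*(-1) = 97*(-1) = -97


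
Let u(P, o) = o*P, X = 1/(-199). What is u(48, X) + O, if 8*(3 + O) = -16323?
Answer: -3253437/1592 ≈ -2043.6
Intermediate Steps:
O = -16347/8 (O = -3 + (⅛)*(-16323) = -3 - 16323/8 = -16347/8 ≈ -2043.4)
X = -1/199 ≈ -0.0050251
u(P, o) = P*o
u(48, X) + O = 48*(-1/199) - 16347/8 = -48/199 - 16347/8 = -3253437/1592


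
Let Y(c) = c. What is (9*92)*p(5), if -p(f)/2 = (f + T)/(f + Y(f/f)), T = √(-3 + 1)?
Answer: -1380 - 276*I*√2 ≈ -1380.0 - 390.32*I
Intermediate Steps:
T = I*√2 (T = √(-2) = I*√2 ≈ 1.4142*I)
p(f) = -2*(f + I*√2)/(1 + f) (p(f) = -2*(f + I*√2)/(f + f/f) = -2*(f + I*√2)/(f + 1) = -2*(f + I*√2)/(1 + f))
(9*92)*p(5) = (9*92)*(2*(-1*5 - I*√2)/(1 + 5)) = 828*(2*(-5 - I*√2)/6) = 828*(2*(⅙)*(-5 - I*√2)) = 828*(-5/3 - I*√2/3) = -1380 - 276*I*√2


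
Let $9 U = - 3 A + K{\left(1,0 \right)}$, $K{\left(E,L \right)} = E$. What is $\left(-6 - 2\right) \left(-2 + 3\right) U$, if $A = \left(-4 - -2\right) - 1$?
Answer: $- \frac{80}{9} \approx -8.8889$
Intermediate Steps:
$A = -3$ ($A = \left(-4 + 2\right) - 1 = -2 - 1 = -3$)
$U = \frac{10}{9}$ ($U = \frac{\left(-3\right) \left(-3\right) + 1}{9} = \frac{9 + 1}{9} = \frac{1}{9} \cdot 10 = \frac{10}{9} \approx 1.1111$)
$\left(-6 - 2\right) \left(-2 + 3\right) U = \left(-6 - 2\right) \left(-2 + 3\right) \frac{10}{9} = - 8 \cdot 1 \cdot \frac{10}{9} = \left(-8\right) \frac{10}{9} = - \frac{80}{9}$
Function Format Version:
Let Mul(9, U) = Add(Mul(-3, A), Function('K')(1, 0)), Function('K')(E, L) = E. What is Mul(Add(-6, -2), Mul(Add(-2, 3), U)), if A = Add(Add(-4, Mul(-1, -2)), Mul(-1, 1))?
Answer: Rational(-80, 9) ≈ -8.8889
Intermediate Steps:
A = -3 (A = Add(Add(-4, 2), -1) = Add(-2, -1) = -3)
U = Rational(10, 9) (U = Mul(Rational(1, 9), Add(Mul(-3, -3), 1)) = Mul(Rational(1, 9), Add(9, 1)) = Mul(Rational(1, 9), 10) = Rational(10, 9) ≈ 1.1111)
Mul(Add(-6, -2), Mul(Add(-2, 3), U)) = Mul(Add(-6, -2), Mul(Add(-2, 3), Rational(10, 9))) = Mul(-8, Mul(1, Rational(10, 9))) = Mul(-8, Rational(10, 9)) = Rational(-80, 9)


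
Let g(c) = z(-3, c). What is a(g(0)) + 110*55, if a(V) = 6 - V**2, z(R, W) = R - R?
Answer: 6056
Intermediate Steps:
z(R, W) = 0
g(c) = 0
a(g(0)) + 110*55 = (6 - 1*0**2) + 110*55 = (6 - 1*0) + 6050 = (6 + 0) + 6050 = 6 + 6050 = 6056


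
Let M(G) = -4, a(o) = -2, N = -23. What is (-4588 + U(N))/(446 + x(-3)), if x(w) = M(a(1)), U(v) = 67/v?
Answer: -105591/10166 ≈ -10.387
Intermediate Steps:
x(w) = -4
(-4588 + U(N))/(446 + x(-3)) = (-4588 + 67/(-23))/(446 - 4) = (-4588 + 67*(-1/23))/442 = (-4588 - 67/23)*(1/442) = -105591/23*1/442 = -105591/10166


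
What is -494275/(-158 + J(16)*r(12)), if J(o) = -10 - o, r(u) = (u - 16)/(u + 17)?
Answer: 14333975/4478 ≈ 3201.0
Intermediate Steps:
r(u) = (-16 + u)/(17 + u)
-494275/(-158 + J(16)*r(12)) = -494275/(-158 + (-10 - 1*16)*((-16 + 12)/(17 + 12))) = -494275/(-158 + (-10 - 16)*(-4/29)) = -494275/(-158 - 26*(-4)/29) = -494275/(-158 - 26*(-4/29)) = -494275/(-158 + 104/29) = -494275/(-4478/29) = -494275*(-29/4478) = 14333975/4478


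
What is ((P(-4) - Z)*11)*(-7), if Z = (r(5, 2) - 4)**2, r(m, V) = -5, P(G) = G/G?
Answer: 6160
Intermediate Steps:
P(G) = 1
Z = 81 (Z = (-5 - 4)**2 = (-9)**2 = 81)
((P(-4) - Z)*11)*(-7) = ((1 - 1*81)*11)*(-7) = ((1 - 81)*11)*(-7) = -80*11*(-7) = -880*(-7) = 6160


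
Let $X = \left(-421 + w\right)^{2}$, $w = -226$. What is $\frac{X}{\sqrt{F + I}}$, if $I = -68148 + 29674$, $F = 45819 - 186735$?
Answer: $- \frac{418609 i \sqrt{179390}}{179390} \approx - 988.35 i$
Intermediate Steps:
$F = -140916$
$I = -38474$
$X = 418609$ ($X = \left(-421 - 226\right)^{2} = \left(-647\right)^{2} = 418609$)
$\frac{X}{\sqrt{F + I}} = \frac{418609}{\sqrt{-140916 - 38474}} = \frac{418609}{\sqrt{-179390}} = \frac{418609}{i \sqrt{179390}} = 418609 \left(- \frac{i \sqrt{179390}}{179390}\right) = - \frac{418609 i \sqrt{179390}}{179390}$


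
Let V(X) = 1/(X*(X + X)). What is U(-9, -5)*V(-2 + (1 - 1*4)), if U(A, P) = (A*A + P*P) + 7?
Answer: 113/50 ≈ 2.2600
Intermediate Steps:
U(A, P) = 7 + A² + P² (U(A, P) = (A² + P²) + 7 = 7 + A² + P²)
V(X) = 1/(2*X²) (V(X) = 1/(X*(2*X)) = 1/(2*X²))
U(-9, -5)*V(-2 + (1 - 1*4)) = (7 + (-9)² + (-5)²)*(1/(2*(-2 + (1 - 1*4))²)) = (7 + 81 + 25)*(1/(2*(-2 + (1 - 4))²)) = 113*(1/(2*(-2 - 3)²)) = 113*((½)/(-5)²) = 113*((½)*(1/25)) = 113*(1/50) = 113/50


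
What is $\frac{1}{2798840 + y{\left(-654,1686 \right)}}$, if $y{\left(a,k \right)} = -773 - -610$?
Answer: $\frac{1}{2798677} \approx 3.5731 \cdot 10^{-7}$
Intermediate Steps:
$y{\left(a,k \right)} = -163$ ($y{\left(a,k \right)} = -773 + 610 = -163$)
$\frac{1}{2798840 + y{\left(-654,1686 \right)}} = \frac{1}{2798840 - 163} = \frac{1}{2798677}$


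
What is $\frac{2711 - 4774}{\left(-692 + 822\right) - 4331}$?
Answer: $\frac{2063}{4201} \approx 0.49107$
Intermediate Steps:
$\frac{2711 - 4774}{\left(-692 + 822\right) - 4331} = - \frac{2063}{130 - 4331} = - \frac{2063}{-4201} = \left(-2063\right) \left(- \frac{1}{4201}\right) = \frac{2063}{4201}$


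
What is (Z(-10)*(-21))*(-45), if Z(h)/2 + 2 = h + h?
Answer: -41580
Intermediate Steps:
Z(h) = -4 + 4*h (Z(h) = -4 + 2*(h + h) = -4 + 2*(2*h) = -4 + 4*h)
(Z(-10)*(-21))*(-45) = ((-4 + 4*(-10))*(-21))*(-45) = ((-4 - 40)*(-21))*(-45) = -44*(-21)*(-45) = 924*(-45) = -41580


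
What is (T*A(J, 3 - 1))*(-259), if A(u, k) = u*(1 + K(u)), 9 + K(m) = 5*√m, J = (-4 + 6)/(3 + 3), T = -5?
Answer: -10360/3 + 6475*√3/9 ≈ -2207.2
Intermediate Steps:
J = ⅓ (J = 2/6 = 2*(⅙) = ⅓ ≈ 0.33333)
K(m) = -9 + 5*√m
A(u, k) = u*(-8 + 5*√u) (A(u, k) = u*(1 + (-9 + 5*√u)) = u*(-8 + 5*√u))
(T*A(J, 3 - 1))*(-259) = -5*(-8 + 5*√(⅓))/3*(-259) = -5*(-8 + 5*(√3/3))/3*(-259) = -5*(-8 + 5*√3/3)/3*(-259) = -5*(-8/3 + 5*√3/9)*(-259) = (40/3 - 25*√3/9)*(-259) = -10360/3 + 6475*√3/9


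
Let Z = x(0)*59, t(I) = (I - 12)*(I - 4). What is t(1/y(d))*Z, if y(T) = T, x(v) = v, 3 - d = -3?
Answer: 0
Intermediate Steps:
d = 6 (d = 3 - 1*(-3) = 3 + 3 = 6)
t(I) = (-12 + I)*(-4 + I)
Z = 0 (Z = 0*59 = 0)
t(1/y(d))*Z = (48 + (1/6)² - 16/6)*0 = (48 + (⅙)² - 16*⅙)*0 = (48 + 1/36 - 8/3)*0 = (1633/36)*0 = 0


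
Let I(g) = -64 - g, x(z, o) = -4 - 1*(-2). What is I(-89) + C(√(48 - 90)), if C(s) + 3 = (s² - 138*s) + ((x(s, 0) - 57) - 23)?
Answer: -102 - 138*I*√42 ≈ -102.0 - 894.34*I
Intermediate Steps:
x(z, o) = -2 (x(z, o) = -4 + 2 = -2)
C(s) = -85 + s² - 138*s (C(s) = -3 + ((s² - 138*s) + ((-2 - 57) - 23)) = -3 + ((s² - 138*s) + (-59 - 23)) = -3 + ((s² - 138*s) - 82) = -3 + (-82 + s² - 138*s) = -85 + s² - 138*s)
I(-89) + C(√(48 - 90)) = (-64 - 1*(-89)) + (-85 + (√(48 - 90))² - 138*√(48 - 90)) = (-64 + 89) + (-85 + (√(-42))² - 138*I*√42) = 25 + (-85 + (I*√42)² - 138*I*√42) = 25 + (-85 - 42 - 138*I*√42) = 25 + (-127 - 138*I*√42) = -102 - 138*I*√42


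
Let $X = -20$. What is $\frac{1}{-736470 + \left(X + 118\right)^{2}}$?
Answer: $- \frac{1}{726866} \approx -1.3758 \cdot 10^{-6}$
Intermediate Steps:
$\frac{1}{-736470 + \left(X + 118\right)^{2}} = \frac{1}{-736470 + \left(-20 + 118\right)^{2}} = \frac{1}{-736470 + 98^{2}} = \frac{1}{-736470 + 9604} = \frac{1}{-726866} = - \frac{1}{726866}$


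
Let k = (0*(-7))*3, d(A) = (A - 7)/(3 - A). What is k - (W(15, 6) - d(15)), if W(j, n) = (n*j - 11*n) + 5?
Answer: -89/3 ≈ -29.667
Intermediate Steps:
d(A) = (-7 + A)/(3 - A)
W(j, n) = 5 - 11*n + j*n (W(j, n) = (j*n - 11*n) + 5 = (-11*n + j*n) + 5 = 5 - 11*n + j*n)
k = 0 (k = 0*3 = 0)
k - (W(15, 6) - d(15)) = 0 - ((5 - 11*6 + 15*6) - (7 - 1*15)/(-3 + 15)) = 0 - ((5 - 66 + 90) - (7 - 15)/12) = 0 - (29 - (-8)/12) = 0 - (29 - 1*(-⅔)) = 0 - (29 + ⅔) = 0 - 1*89/3 = 0 - 89/3 = -89/3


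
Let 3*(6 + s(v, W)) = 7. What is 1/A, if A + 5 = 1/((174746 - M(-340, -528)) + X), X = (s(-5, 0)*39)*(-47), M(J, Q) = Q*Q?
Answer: -97317/486586 ≈ -0.20000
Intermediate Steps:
s(v, W) = -11/3 (s(v, W) = -6 + (⅓)*7 = -6 + 7/3 = -11/3)
M(J, Q) = Q²
X = 6721 (X = -11/3*39*(-47) = -143*(-47) = 6721)
A = -486586/97317 (A = -5 + 1/((174746 - 1*(-528)²) + 6721) = -5 + 1/((174746 - 1*278784) + 6721) = -5 + 1/((174746 - 278784) + 6721) = -5 + 1/(-104038 + 6721) = -5 + 1/(-97317) = -5 - 1/97317 = -486586/97317 ≈ -5.0000)
1/A = 1/(-486586/97317) = -97317/486586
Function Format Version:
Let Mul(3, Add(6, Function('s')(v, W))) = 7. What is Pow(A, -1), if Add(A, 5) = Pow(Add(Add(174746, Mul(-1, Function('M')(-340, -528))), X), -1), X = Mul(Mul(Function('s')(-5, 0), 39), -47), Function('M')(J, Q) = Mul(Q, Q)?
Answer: Rational(-97317, 486586) ≈ -0.20000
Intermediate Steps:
Function('s')(v, W) = Rational(-11, 3) (Function('s')(v, W) = Add(-6, Mul(Rational(1, 3), 7)) = Add(-6, Rational(7, 3)) = Rational(-11, 3))
Function('M')(J, Q) = Pow(Q, 2)
X = 6721 (X = Mul(Mul(Rational(-11, 3), 39), -47) = Mul(-143, -47) = 6721)
A = Rational(-486586, 97317) (A = Add(-5, Pow(Add(Add(174746, Mul(-1, Pow(-528, 2))), 6721), -1)) = Add(-5, Pow(Add(Add(174746, Mul(-1, 278784)), 6721), -1)) = Add(-5, Pow(Add(Add(174746, -278784), 6721), -1)) = Add(-5, Pow(Add(-104038, 6721), -1)) = Add(-5, Pow(-97317, -1)) = Add(-5, Rational(-1, 97317)) = Rational(-486586, 97317) ≈ -5.0000)
Pow(A, -1) = Pow(Rational(-486586, 97317), -1) = Rational(-97317, 486586)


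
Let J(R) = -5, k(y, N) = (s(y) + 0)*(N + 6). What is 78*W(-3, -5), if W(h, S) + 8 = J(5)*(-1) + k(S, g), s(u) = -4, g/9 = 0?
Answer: -2106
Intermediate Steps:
g = 0 (g = 9*0 = 0)
k(y, N) = -24 - 4*N (k(y, N) = (-4 + 0)*(N + 6) = -4*(6 + N) = -24 - 4*N)
W(h, S) = -27 (W(h, S) = -8 + (-5*(-1) + (-24 - 4*0)) = -8 + (5 + (-24 + 0)) = -8 + (5 - 24) = -8 - 19 = -27)
78*W(-3, -5) = 78*(-27) = -2106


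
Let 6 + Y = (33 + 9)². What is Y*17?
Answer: 29886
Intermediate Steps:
Y = 1758 (Y = -6 + (33 + 9)² = -6 + 42² = -6 + 1764 = 1758)
Y*17 = 1758*17 = 29886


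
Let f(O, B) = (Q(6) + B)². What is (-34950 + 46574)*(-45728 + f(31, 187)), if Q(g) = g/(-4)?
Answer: -131557526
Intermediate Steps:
Q(g) = -g/4 (Q(g) = g*(-¼) = -g/4)
f(O, B) = (-3/2 + B)² (f(O, B) = (-¼*6 + B)² = (-3/2 + B)²)
(-34950 + 46574)*(-45728 + f(31, 187)) = (-34950 + 46574)*(-45728 + (-3 + 2*187)²/4) = 11624*(-45728 + (-3 + 374)²/4) = 11624*(-45728 + (¼)*371²) = 11624*(-45728 + (¼)*137641) = 11624*(-45728 + 137641/4) = 11624*(-45271/4) = -131557526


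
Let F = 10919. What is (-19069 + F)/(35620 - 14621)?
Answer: -8150/20999 ≈ -0.38811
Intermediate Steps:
(-19069 + F)/(35620 - 14621) = (-19069 + 10919)/(35620 - 14621) = -8150/20999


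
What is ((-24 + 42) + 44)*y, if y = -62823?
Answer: -3895026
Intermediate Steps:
((-24 + 42) + 44)*y = ((-24 + 42) + 44)*(-62823) = (18 + 44)*(-62823) = 62*(-62823) = -3895026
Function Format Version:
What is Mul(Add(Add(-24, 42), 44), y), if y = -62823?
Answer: -3895026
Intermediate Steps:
Mul(Add(Add(-24, 42), 44), y) = Mul(Add(Add(-24, 42), 44), -62823) = Mul(Add(18, 44), -62823) = Mul(62, -62823) = -3895026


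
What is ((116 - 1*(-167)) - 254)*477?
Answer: 13833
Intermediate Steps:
((116 - 1*(-167)) - 254)*477 = ((116 + 167) - 254)*477 = (283 - 254)*477 = 29*477 = 13833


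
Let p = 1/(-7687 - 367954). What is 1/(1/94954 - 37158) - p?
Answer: -32140314783/1325374414893571 ≈ -2.4250e-5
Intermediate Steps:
p = -1/375641 (p = 1/(-375641) = -1/375641 ≈ -2.6621e-6)
1/(1/94954 - 37158) - p = 1/(1/94954 - 37158) - 1*(-1/375641) = 1/(1/94954 - 37158) + 1/375641 = 1/(-3528300731/94954) + 1/375641 = -94954/3528300731 + 1/375641 = -32140314783/1325374414893571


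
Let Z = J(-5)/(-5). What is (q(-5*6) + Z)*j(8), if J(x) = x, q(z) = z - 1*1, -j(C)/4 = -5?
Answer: -600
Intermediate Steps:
j(C) = 20 (j(C) = -4*(-5) = 20)
q(z) = -1 + z (q(z) = z - 1 = -1 + z)
Z = 1 (Z = -5/(-5) = -5*(-⅕) = 1)
(q(-5*6) + Z)*j(8) = ((-1 - 5*6) + 1)*20 = ((-1 - 30) + 1)*20 = (-31 + 1)*20 = -30*20 = -600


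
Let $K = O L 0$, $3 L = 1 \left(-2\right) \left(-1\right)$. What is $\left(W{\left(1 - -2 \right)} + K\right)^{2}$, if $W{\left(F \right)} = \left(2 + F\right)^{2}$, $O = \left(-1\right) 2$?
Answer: $625$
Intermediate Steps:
$O = -2$
$L = \frac{2}{3}$ ($L = \frac{1 \left(-2\right) \left(-1\right)}{3} = \frac{\left(-2\right) \left(-1\right)}{3} = \frac{1}{3} \cdot 2 = \frac{2}{3} \approx 0.66667$)
$K = 0$ ($K = \left(-2\right) \frac{2}{3} \cdot 0 = \left(- \frac{4}{3}\right) 0 = 0$)
$\left(W{\left(1 - -2 \right)} + K\right)^{2} = \left(\left(2 + \left(1 - -2\right)\right)^{2} + 0\right)^{2} = \left(\left(2 + \left(1 + 2\right)\right)^{2} + 0\right)^{2} = \left(\left(2 + 3\right)^{2} + 0\right)^{2} = \left(5^{2} + 0\right)^{2} = \left(25 + 0\right)^{2} = 25^{2} = 625$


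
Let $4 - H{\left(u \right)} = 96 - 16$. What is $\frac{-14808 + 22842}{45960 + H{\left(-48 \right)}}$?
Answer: $\frac{4017}{22942} \approx 0.17509$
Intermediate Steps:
$H{\left(u \right)} = -76$ ($H{\left(u \right)} = 4 - \left(96 - 16\right) = 4 - 80 = -76$)
$\frac{-14808 + 22842}{45960 + H{\left(-48 \right)}} = \frac{-14808 + 22842}{45960 - 76} = \frac{8034}{45884} = 8034 \cdot \frac{1}{45884} = \frac{4017}{22942}$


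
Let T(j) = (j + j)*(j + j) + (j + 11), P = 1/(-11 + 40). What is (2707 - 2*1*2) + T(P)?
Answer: 2282507/841 ≈ 2714.0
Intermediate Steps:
P = 1/29 ≈ 0.034483
T(j) = 11 + j + 4*j² (T(j) = (2*j)*(2*j) + (11 + j) = 4*j² + (11 + j) = 11 + j + 4*j²)
(2707 - 2*1*2) + T(P) = (2707 - 2*1*2) + (11 + 1/29 + 4*(1/29)²) = (2707 - 2*2) + (11 + 1/29 + 4*(1/841)) = (2707 - 4) + (11 + 1/29 + 4/841) = 2703 + 9284/841 = 2282507/841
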